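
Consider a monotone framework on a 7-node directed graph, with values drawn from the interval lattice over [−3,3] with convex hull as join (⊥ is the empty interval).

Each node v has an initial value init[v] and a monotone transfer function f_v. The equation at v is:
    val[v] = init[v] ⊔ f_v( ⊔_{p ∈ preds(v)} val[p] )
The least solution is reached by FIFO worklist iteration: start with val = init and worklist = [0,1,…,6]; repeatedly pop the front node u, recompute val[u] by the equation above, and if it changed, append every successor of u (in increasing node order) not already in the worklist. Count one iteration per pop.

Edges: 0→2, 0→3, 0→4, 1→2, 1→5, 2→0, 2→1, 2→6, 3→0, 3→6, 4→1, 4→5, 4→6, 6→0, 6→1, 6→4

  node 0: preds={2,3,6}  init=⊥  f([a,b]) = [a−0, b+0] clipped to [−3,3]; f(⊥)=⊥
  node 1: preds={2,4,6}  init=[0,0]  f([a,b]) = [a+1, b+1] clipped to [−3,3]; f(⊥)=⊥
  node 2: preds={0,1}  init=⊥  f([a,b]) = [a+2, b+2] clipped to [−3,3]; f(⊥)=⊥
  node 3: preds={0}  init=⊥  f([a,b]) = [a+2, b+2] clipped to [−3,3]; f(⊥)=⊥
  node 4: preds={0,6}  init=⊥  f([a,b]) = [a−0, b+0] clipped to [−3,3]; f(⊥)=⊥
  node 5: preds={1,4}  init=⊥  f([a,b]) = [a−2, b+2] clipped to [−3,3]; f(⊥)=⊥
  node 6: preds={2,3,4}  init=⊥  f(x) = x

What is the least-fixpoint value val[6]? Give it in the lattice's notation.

[2,3]

Iteration log — 23 steps:
  step 1. node 0  ⊔preds=⊥  new=⊥  stable
  step 2. node 1  ⊔preds=⊥  new=[0,0]  stable
  step 3. node 2  ⊔preds=[0,0]  new=[2,2]  old=⊥  +wl: 0,1
  step 4. node 3  ⊔preds=⊥  new=⊥  stable
  step 5. node 4  ⊔preds=⊥  new=⊥  stable
  step 6. node 5  ⊔preds=[0,0]  new=[-2,2]  old=⊥  +wl: 
  step 7. node 6  ⊔preds=[2,2]  new=[2,2]  old=⊥  +wl: 4
  step 8. node 0  ⊔preds=[2,2]  new=[2,2]  old=⊥  +wl: 2,3
  step 9. node 1  ⊔preds=[2,2]  new=[0,3]  old=[0,0]  +wl: 5
  step 10. node 4  ⊔preds=[2,2]  new=[2,2]  old=⊥  +wl: 1,6
  step 11. node 2  ⊔preds=[0,3]  new=[2,3]  old=[2,2]  +wl: 0
  step 12. node 3  ⊔preds=[2,2]  new=[3,3]  old=⊥  +wl: 
  step 13. node 5  ⊔preds=[0,3]  new=[-2,3]  old=[-2,2]  +wl: 
  step 14. node 1  ⊔preds=[2,3]  new=[0,3]  stable
  step 15. node 6  ⊔preds=[2,3]  new=[2,3]  old=[2,2]  +wl: 1,4
  step 16. node 0  ⊔preds=[2,3]  new=[2,3]  old=[2,2]  +wl: 2,3
  step 17. node 1  ⊔preds=[2,3]  new=[0,3]  stable
  step 18. node 4  ⊔preds=[2,3]  new=[2,3]  old=[2,2]  +wl: 1,5,6
  step 19. node 2  ⊔preds=[0,3]  new=[2,3]  stable
  step 20. node 3  ⊔preds=[2,3]  new=[3,3]  stable
  step 21. node 1  ⊔preds=[2,3]  new=[0,3]  stable
  step 22. node 5  ⊔preds=[0,3]  new=[-2,3]  stable
  step 23. node 6  ⊔preds=[2,3]  new=[2,3]  stable

Least fixpoint reached:
  node 0: [2,3]
  node 1: [0,3]
  node 2: [2,3]
  node 3: [3,3]
  node 4: [2,3]
  node 5: [-2,3]
  node 6: [2,3]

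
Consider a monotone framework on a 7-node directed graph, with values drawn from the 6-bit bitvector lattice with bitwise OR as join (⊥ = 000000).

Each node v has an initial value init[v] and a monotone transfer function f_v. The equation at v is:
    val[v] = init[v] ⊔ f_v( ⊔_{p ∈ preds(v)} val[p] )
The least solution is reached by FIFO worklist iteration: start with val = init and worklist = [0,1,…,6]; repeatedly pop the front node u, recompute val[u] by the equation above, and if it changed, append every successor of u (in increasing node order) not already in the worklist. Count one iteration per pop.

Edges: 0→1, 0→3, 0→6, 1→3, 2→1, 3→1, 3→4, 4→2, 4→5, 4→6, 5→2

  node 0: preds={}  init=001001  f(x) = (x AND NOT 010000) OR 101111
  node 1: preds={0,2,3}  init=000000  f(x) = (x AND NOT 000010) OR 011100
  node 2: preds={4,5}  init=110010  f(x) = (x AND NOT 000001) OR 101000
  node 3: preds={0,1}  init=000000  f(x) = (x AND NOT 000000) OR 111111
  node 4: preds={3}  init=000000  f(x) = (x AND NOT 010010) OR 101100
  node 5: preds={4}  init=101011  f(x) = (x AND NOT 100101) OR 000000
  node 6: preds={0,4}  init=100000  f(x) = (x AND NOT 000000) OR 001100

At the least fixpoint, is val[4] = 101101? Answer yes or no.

Trace (10 dequeues):
  [1] u=0 | in 000000 | out 101111 | prev 001001 | push {}
  [2] u=1 | in 111111 | out 111101 | prev 000000 | push {}
  [3] u=2 | in 101011 | out 111010 | prev 110010 | push {1}
  [4] u=3 | in 111111 | out 111111 | prev 000000 | push {}
  [5] u=4 | in 111111 | out 101101 | prev 000000 | push {2}
  [6] u=5 | in 101101 | out 101011 | ==
  [7] u=6 | in 101111 | out 101111 | prev 100000 | push {}
  [8] u=1 | in 111111 | out 111101 | ==
  [9] u=2 | in 101111 | out 111110 | prev 111010 | push {1}
  [10] u=1 | in 111111 | out 111101 | ==

Converged values:
  [0] 101111
  [1] 111101
  [2] 111110
  [3] 111111
  [4] 101101
  [5] 101011
  [6] 101111

yes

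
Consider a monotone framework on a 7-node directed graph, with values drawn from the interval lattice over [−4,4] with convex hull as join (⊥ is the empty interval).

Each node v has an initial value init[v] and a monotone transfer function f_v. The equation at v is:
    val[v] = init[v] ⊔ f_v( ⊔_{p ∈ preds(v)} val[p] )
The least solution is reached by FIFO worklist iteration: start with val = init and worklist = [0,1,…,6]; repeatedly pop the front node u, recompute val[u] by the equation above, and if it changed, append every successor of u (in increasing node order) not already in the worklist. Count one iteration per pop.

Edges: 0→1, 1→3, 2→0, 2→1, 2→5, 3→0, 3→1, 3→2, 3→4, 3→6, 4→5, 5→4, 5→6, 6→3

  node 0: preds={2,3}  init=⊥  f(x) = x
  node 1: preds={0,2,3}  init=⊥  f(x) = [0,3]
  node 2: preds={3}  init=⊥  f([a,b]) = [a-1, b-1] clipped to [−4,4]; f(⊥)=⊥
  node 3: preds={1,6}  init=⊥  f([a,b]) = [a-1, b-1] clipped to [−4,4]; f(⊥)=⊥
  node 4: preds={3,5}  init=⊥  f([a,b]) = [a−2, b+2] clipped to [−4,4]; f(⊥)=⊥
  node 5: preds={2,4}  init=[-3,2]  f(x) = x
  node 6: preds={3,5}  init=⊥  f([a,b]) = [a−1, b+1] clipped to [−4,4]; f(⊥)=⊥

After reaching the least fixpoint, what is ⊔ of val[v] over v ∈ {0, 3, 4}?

[-4,4]

Trace (21 dequeues):
  [1] u=0 | in ⊥ | out ⊥ | ==
  [2] u=1 | in ⊥ | out [0,3] | prev ⊥ | push {}
  [3] u=2 | in ⊥ | out ⊥ | ==
  [4] u=3 | in [0,3] | out [-1,2] | prev ⊥ | push {0,1,2}
  [5] u=4 | in [-3,2] | out [-4,4] | prev ⊥ | push {}
  [6] u=5 | in [-4,4] | out [-4,4] | prev [-3,2] | push {4}
  [7] u=6 | in [-4,4] | out [-4,4] | prev ⊥ | push {3}
  [8] u=0 | in [-1,2] | out [-1,2] | prev ⊥ | push {}
  [9] u=1 | in [-1,2] | out [0,3] | ==
  [10] u=2 | in [-1,2] | out [-2,1] | prev ⊥ | push {0,1,5}
  [11] u=4 | in [-4,4] | out [-4,4] | ==
  [12] u=3 | in [-4,4] | out [-4,3] | prev [-1,2] | push {2,4,6}
  [13] u=0 | in [-4,3] | out [-4,3] | prev [-1,2] | push {}
  [14] u=1 | in [-4,3] | out [0,3] | ==
  [15] u=5 | in [-4,4] | out [-4,4] | ==
  [16] u=2 | in [-4,3] | out [-4,2] | prev [-2,1] | push {0,1,5}
  [17] u=4 | in [-4,4] | out [-4,4] | ==
  [18] u=6 | in [-4,4] | out [-4,4] | ==
  [19] u=0 | in [-4,3] | out [-4,3] | ==
  [20] u=1 | in [-4,3] | out [0,3] | ==
  [21] u=5 | in [-4,4] | out [-4,4] | ==

Converged values:
  [0] [-4,3]
  [1] [0,3]
  [2] [-4,2]
  [3] [-4,3]
  [4] [-4,4]
  [5] [-4,4]
  [6] [-4,4]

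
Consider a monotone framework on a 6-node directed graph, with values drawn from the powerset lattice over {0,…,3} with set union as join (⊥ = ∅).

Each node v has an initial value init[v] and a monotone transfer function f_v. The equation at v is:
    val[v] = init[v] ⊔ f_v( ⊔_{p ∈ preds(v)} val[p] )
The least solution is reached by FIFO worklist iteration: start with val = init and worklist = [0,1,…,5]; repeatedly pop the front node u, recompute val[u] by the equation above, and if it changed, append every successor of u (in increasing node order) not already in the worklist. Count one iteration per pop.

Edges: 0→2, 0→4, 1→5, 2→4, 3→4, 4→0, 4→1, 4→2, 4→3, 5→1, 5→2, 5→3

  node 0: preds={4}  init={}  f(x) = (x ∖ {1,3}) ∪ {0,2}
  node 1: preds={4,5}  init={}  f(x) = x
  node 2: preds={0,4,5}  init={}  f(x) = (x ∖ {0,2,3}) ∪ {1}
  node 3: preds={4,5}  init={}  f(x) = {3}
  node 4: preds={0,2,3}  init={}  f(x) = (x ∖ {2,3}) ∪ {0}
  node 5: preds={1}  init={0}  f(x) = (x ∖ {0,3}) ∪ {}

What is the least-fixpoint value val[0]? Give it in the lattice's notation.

Iteration log — 14 steps:
  step 1. node 0  ⊔preds={}  new={0,2}  old={}  +wl: 
  step 2. node 1  ⊔preds={0}  new={0}  old={}  +wl: 
  step 3. node 2  ⊔preds={0,2}  new={1}  old={}  +wl: 
  step 4. node 3  ⊔preds={0}  new={3}  old={}  +wl: 
  step 5. node 4  ⊔preds={0,1,2,3}  new={0,1}  old={}  +wl: 0,1,2,3
  step 6. node 5  ⊔preds={0}  new={0}  stable
  step 7. node 0  ⊔preds={0,1}  new={0,2}  stable
  step 8. node 1  ⊔preds={0,1}  new={0,1}  old={0}  +wl: 5
  step 9. node 2  ⊔preds={0,1,2}  new={1}  stable
  step 10. node 3  ⊔preds={0,1}  new={3}  stable
  step 11. node 5  ⊔preds={0,1}  new={0,1}  old={0}  +wl: 1,2,3
  step 12. node 1  ⊔preds={0,1}  new={0,1}  stable
  step 13. node 2  ⊔preds={0,1,2}  new={1}  stable
  step 14. node 3  ⊔preds={0,1}  new={3}  stable

Least fixpoint reached:
  node 0: {0,2}
  node 1: {0,1}
  node 2: {1}
  node 3: {3}
  node 4: {0,1}
  node 5: {0,1}

{0,2}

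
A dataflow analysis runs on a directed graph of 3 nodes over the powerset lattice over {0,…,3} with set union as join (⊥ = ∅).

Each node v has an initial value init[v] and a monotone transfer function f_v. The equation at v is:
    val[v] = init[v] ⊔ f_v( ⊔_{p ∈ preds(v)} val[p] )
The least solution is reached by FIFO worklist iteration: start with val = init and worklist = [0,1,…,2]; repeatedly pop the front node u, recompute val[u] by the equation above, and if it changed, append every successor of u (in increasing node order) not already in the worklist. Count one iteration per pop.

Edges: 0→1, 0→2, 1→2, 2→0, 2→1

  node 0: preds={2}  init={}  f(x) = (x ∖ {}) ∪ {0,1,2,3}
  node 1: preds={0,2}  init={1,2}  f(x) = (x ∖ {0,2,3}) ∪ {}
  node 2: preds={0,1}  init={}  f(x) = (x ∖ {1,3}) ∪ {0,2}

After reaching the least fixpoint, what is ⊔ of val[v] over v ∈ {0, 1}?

{0,1,2,3}

Iteration log — 5 steps:
  step 1. node 0  ⊔preds={}  new={0,1,2,3}  old={}  +wl: 
  step 2. node 1  ⊔preds={0,1,2,3}  new={1,2}  stable
  step 3. node 2  ⊔preds={0,1,2,3}  new={0,2}  old={}  +wl: 0,1
  step 4. node 0  ⊔preds={0,2}  new={0,1,2,3}  stable
  step 5. node 1  ⊔preds={0,1,2,3}  new={1,2}  stable

Least fixpoint reached:
  node 0: {0,1,2,3}
  node 1: {1,2}
  node 2: {0,2}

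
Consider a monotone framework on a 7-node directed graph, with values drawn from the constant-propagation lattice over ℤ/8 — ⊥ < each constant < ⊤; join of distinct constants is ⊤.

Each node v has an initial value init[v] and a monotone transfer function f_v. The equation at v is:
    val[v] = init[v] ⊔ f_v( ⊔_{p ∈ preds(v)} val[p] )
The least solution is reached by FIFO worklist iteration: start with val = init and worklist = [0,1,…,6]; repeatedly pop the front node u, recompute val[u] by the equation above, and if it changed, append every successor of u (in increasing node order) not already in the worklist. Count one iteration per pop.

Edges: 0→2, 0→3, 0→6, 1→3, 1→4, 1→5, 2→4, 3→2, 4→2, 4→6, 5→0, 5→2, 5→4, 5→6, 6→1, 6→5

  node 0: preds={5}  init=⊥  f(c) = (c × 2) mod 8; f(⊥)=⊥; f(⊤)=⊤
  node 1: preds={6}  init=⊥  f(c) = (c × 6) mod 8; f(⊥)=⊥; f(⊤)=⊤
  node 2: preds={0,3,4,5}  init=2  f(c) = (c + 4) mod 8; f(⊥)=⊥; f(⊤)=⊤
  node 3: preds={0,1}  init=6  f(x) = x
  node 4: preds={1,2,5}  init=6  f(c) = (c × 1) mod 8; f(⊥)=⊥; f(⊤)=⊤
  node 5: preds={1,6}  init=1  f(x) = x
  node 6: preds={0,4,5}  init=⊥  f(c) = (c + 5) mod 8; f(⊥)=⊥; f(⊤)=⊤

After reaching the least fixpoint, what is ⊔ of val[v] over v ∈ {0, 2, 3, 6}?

⊤

Iteration log — 16 steps:
  step 1. node 0  ⊔preds=1  new=2  old=⊥  +wl: 
  step 2. node 1  ⊔preds=⊥  new=⊥  stable
  step 3. node 2  ⊔preds=⊤  new=⊤  old=2  +wl: 
  step 4. node 3  ⊔preds=2  new=⊤  old=6  +wl: 2
  step 5. node 4  ⊔preds=⊤  new=⊤  old=6  +wl: 
  step 6. node 5  ⊔preds=⊥  new=1  stable
  step 7. node 6  ⊔preds=⊤  new=⊤  old=⊥  +wl: 1,5
  step 8. node 2  ⊔preds=⊤  new=⊤  stable
  step 9. node 1  ⊔preds=⊤  new=⊤  old=⊥  +wl: 3,4
  step 10. node 5  ⊔preds=⊤  new=⊤  old=1  +wl: 0,2,6
  step 11. node 3  ⊔preds=⊤  new=⊤  stable
  step 12. node 4  ⊔preds=⊤  new=⊤  stable
  step 13. node 0  ⊔preds=⊤  new=⊤  old=2  +wl: 3
  step 14. node 2  ⊔preds=⊤  new=⊤  stable
  step 15. node 6  ⊔preds=⊤  new=⊤  stable
  step 16. node 3  ⊔preds=⊤  new=⊤  stable

Least fixpoint reached:
  node 0: ⊤
  node 1: ⊤
  node 2: ⊤
  node 3: ⊤
  node 4: ⊤
  node 5: ⊤
  node 6: ⊤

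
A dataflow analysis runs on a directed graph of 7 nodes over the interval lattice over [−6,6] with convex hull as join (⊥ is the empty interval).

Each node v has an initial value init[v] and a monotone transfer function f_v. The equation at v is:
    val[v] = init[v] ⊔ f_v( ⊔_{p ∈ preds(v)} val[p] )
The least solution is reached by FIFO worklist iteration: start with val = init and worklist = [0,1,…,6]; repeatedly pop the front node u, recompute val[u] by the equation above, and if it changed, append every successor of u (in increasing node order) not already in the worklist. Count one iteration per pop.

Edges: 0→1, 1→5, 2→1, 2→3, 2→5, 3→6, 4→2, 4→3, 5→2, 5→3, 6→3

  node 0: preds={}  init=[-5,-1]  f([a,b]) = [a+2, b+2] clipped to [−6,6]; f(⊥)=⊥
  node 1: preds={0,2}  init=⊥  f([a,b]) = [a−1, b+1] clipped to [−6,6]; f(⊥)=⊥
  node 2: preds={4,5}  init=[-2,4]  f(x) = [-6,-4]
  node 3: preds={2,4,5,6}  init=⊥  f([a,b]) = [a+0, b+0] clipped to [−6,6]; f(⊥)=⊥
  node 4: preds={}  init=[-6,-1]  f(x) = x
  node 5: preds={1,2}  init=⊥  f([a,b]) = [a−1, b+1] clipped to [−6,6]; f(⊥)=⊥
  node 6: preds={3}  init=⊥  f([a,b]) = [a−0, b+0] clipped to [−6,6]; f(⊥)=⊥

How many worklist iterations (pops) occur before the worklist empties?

Trace (12 dequeues):
  [1] u=0 | in ⊥ | out [-5,-1] | ==
  [2] u=1 | in [-5,4] | out [-6,5] | prev ⊥ | push {}
  [3] u=2 | in [-6,-1] | out [-6,4] | prev [-2,4] | push {1}
  [4] u=3 | in [-6,4] | out [-6,4] | prev ⊥ | push {}
  [5] u=4 | in ⊥ | out [-6,-1] | ==
  [6] u=5 | in [-6,5] | out [-6,6] | prev ⊥ | push {2,3}
  [7] u=6 | in [-6,4] | out [-6,4] | prev ⊥ | push {}
  [8] u=1 | in [-6,4] | out [-6,5] | ==
  [9] u=2 | in [-6,6] | out [-6,4] | ==
  [10] u=3 | in [-6,6] | out [-6,6] | prev [-6,4] | push {6}
  [11] u=6 | in [-6,6] | out [-6,6] | prev [-6,4] | push {3}
  [12] u=3 | in [-6,6] | out [-6,6] | ==

Converged values:
  [0] [-5,-1]
  [1] [-6,5]
  [2] [-6,4]
  [3] [-6,6]
  [4] [-6,-1]
  [5] [-6,6]
  [6] [-6,6]

12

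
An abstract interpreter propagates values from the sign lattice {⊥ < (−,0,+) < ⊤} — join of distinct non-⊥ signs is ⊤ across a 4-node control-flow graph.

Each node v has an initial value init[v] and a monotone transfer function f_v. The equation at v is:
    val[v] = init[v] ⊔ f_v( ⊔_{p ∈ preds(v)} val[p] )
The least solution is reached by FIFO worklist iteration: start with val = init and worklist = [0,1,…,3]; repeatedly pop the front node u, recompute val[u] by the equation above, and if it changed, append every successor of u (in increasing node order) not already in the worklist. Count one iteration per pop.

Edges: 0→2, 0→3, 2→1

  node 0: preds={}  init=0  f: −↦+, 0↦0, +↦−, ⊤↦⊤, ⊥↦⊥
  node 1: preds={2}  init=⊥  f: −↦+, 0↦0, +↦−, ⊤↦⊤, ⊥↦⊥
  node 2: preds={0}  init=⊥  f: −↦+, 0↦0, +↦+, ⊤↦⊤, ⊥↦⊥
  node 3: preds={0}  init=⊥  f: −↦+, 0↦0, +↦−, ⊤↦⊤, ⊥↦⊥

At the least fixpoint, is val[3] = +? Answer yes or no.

no

Worklist (5 pops):
  #1 pop 0: in=⊥ → 0 (no change)
  #2 pop 1: in=⊥ → ⊥ (no change)
  #3 pop 2: in=0 → 0 (was ⊥); enqueue [1]
  #4 pop 3: in=0 → 0 (was ⊥); enqueue []
  #5 pop 1: in=0 → 0 (was ⊥); enqueue []

Fixpoint:
  val[0] = 0
  val[1] = 0
  val[2] = 0
  val[3] = 0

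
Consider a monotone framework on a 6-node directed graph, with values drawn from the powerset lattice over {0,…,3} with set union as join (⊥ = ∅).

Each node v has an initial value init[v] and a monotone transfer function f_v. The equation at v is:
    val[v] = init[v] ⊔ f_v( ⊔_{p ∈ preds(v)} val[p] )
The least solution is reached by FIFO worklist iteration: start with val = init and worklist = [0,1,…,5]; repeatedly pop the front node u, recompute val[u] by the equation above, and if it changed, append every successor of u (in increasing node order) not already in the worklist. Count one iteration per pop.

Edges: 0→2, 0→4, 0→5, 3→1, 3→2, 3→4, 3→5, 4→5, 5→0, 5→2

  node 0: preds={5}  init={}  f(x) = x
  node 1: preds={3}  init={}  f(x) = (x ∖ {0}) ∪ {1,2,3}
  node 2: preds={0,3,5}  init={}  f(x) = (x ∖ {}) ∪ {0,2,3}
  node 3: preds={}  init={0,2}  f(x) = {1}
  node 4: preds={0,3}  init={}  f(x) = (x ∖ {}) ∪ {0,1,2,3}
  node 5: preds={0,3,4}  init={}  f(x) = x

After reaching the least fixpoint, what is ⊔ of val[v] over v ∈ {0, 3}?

Iteration log — 12 steps:
  step 1. node 0  ⊔preds={}  new={}  stable
  step 2. node 1  ⊔preds={0,2}  new={1,2,3}  old={}  +wl: 
  step 3. node 2  ⊔preds={0,2}  new={0,2,3}  old={}  +wl: 
  step 4. node 3  ⊔preds={}  new={0,1,2}  old={0,2}  +wl: 1,2
  step 5. node 4  ⊔preds={0,1,2}  new={0,1,2,3}  old={}  +wl: 
  step 6. node 5  ⊔preds={0,1,2,3}  new={0,1,2,3}  old={}  +wl: 0
  step 7. node 1  ⊔preds={0,1,2}  new={1,2,3}  stable
  step 8. node 2  ⊔preds={0,1,2,3}  new={0,1,2,3}  old={0,2,3}  +wl: 
  step 9. node 0  ⊔preds={0,1,2,3}  new={0,1,2,3}  old={}  +wl: 2,4,5
  step 10. node 2  ⊔preds={0,1,2,3}  new={0,1,2,3}  stable
  step 11. node 4  ⊔preds={0,1,2,3}  new={0,1,2,3}  stable
  step 12. node 5  ⊔preds={0,1,2,3}  new={0,1,2,3}  stable

Least fixpoint reached:
  node 0: {0,1,2,3}
  node 1: {1,2,3}
  node 2: {0,1,2,3}
  node 3: {0,1,2}
  node 4: {0,1,2,3}
  node 5: {0,1,2,3}

{0,1,2,3}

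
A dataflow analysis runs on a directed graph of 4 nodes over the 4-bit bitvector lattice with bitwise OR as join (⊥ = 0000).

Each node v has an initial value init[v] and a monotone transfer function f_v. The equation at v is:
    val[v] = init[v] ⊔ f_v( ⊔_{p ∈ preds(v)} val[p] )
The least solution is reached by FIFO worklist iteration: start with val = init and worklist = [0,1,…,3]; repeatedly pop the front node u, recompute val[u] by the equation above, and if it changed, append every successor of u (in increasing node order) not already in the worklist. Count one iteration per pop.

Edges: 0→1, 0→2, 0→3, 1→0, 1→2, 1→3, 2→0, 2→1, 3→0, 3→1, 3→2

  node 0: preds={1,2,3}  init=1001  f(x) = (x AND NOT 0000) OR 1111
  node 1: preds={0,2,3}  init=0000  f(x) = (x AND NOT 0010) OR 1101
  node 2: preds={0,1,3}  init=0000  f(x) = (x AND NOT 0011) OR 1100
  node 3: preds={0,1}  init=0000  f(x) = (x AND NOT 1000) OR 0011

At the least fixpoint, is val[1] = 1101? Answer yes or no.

Trace (7 dequeues):
  [1] u=0 | in 0000 | out 1111 | prev 1001 | push {}
  [2] u=1 | in 1111 | out 1101 | prev 0000 | push {0}
  [3] u=2 | in 1111 | out 1100 | prev 0000 | push {1}
  [4] u=3 | in 1111 | out 0111 | prev 0000 | push {2}
  [5] u=0 | in 1111 | out 1111 | ==
  [6] u=1 | in 1111 | out 1101 | ==
  [7] u=2 | in 1111 | out 1100 | ==

Converged values:
  [0] 1111
  [1] 1101
  [2] 1100
  [3] 0111

yes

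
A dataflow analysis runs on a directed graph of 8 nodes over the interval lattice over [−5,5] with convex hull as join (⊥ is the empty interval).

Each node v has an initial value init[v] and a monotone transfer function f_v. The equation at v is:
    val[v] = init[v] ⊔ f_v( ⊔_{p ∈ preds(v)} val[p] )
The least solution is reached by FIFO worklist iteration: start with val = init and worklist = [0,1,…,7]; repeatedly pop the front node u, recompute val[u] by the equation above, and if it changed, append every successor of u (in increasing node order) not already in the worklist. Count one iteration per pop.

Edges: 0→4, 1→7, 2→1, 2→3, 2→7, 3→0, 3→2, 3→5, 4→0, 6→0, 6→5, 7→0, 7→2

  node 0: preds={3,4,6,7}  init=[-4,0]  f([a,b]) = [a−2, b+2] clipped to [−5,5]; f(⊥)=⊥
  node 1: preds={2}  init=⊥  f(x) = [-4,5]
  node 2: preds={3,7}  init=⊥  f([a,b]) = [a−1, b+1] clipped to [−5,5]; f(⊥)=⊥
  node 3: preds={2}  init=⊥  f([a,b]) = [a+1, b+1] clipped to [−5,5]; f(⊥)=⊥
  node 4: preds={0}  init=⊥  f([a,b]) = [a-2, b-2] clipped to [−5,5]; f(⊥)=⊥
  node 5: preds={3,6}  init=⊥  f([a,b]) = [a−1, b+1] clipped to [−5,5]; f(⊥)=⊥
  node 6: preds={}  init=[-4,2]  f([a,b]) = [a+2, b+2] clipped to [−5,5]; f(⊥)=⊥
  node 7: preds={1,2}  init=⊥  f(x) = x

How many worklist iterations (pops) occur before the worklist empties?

Worklist (17 pops):
  #1 pop 0: in=[-4,2] → [-5,4] (was [-4,0]); enqueue []
  #2 pop 1: in=⊥ → [-4,5] (was ⊥); enqueue []
  #3 pop 2: in=⊥ → ⊥ (no change)
  #4 pop 3: in=⊥ → ⊥ (no change)
  #5 pop 4: in=[-5,4] → [-5,2] (was ⊥); enqueue [0]
  #6 pop 5: in=[-4,2] → [-5,3] (was ⊥); enqueue []
  #7 pop 6: in=⊥ → [-4,2] (no change)
  #8 pop 7: in=[-4,5] → [-4,5] (was ⊥); enqueue [2]
  #9 pop 0: in=[-5,5] → [-5,5] (was [-5,4]); enqueue [4]
  #10 pop 2: in=[-4,5] → [-5,5] (was ⊥); enqueue [1,3,7]
  #11 pop 4: in=[-5,5] → [-5,3] (was [-5,2]); enqueue [0]
  #12 pop 1: in=[-5,5] → [-4,5] (no change)
  #13 pop 3: in=[-5,5] → [-4,5] (was ⊥); enqueue [2,5]
  #14 pop 7: in=[-5,5] → [-5,5] (was [-4,5]); enqueue []
  #15 pop 0: in=[-5,5] → [-5,5] (no change)
  #16 pop 2: in=[-5,5] → [-5,5] (no change)
  #17 pop 5: in=[-4,5] → [-5,5] (was [-5,3]); enqueue []

Fixpoint:
  val[0] = [-5,5]
  val[1] = [-4,5]
  val[2] = [-5,5]
  val[3] = [-4,5]
  val[4] = [-5,3]
  val[5] = [-5,5]
  val[6] = [-4,2]
  val[7] = [-5,5]

17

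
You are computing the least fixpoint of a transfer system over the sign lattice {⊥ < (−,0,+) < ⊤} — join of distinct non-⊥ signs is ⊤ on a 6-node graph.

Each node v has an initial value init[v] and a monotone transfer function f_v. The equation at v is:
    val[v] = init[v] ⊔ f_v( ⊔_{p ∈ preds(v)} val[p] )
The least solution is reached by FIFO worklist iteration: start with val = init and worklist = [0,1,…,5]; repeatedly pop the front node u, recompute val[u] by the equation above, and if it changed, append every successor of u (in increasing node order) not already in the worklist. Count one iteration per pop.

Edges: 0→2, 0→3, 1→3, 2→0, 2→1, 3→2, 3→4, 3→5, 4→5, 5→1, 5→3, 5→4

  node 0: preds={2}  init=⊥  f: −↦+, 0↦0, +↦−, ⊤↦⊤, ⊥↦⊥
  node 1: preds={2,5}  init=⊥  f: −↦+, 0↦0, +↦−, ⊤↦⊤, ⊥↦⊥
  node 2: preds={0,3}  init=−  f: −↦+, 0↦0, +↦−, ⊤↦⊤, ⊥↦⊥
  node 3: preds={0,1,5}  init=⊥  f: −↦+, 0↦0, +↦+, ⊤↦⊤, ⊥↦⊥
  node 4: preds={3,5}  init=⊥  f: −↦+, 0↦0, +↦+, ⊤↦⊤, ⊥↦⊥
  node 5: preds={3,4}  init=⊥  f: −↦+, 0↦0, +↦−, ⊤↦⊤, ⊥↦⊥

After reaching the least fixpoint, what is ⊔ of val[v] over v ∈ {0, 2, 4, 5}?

Iteration log — 17 steps:
  step 1. node 0  ⊔preds=−  new=+  old=⊥  +wl: 
  step 2. node 1  ⊔preds=−  new=+  old=⊥  +wl: 
  step 3. node 2  ⊔preds=+  new=−  stable
  step 4. node 3  ⊔preds=+  new=+  old=⊥  +wl: 2
  step 5. node 4  ⊔preds=+  new=+  old=⊥  +wl: 
  step 6. node 5  ⊔preds=+  new=−  old=⊥  +wl: 1,3,4
  step 7. node 2  ⊔preds=+  new=−  stable
  step 8. node 1  ⊔preds=−  new=+  stable
  step 9. node 3  ⊔preds=⊤  new=⊤  old=+  +wl: 2,5
  step 10. node 4  ⊔preds=⊤  new=⊤  old=+  +wl: 
  step 11. node 2  ⊔preds=⊤  new=⊤  old=−  +wl: 0,1
  step 12. node 5  ⊔preds=⊤  new=⊤  old=−  +wl: 3,4
  step 13. node 0  ⊔preds=⊤  new=⊤  old=+  +wl: 2
  step 14. node 1  ⊔preds=⊤  new=⊤  old=+  +wl: 
  step 15. node 3  ⊔preds=⊤  new=⊤  stable
  step 16. node 4  ⊔preds=⊤  new=⊤  stable
  step 17. node 2  ⊔preds=⊤  new=⊤  stable

Least fixpoint reached:
  node 0: ⊤
  node 1: ⊤
  node 2: ⊤
  node 3: ⊤
  node 4: ⊤
  node 5: ⊤

⊤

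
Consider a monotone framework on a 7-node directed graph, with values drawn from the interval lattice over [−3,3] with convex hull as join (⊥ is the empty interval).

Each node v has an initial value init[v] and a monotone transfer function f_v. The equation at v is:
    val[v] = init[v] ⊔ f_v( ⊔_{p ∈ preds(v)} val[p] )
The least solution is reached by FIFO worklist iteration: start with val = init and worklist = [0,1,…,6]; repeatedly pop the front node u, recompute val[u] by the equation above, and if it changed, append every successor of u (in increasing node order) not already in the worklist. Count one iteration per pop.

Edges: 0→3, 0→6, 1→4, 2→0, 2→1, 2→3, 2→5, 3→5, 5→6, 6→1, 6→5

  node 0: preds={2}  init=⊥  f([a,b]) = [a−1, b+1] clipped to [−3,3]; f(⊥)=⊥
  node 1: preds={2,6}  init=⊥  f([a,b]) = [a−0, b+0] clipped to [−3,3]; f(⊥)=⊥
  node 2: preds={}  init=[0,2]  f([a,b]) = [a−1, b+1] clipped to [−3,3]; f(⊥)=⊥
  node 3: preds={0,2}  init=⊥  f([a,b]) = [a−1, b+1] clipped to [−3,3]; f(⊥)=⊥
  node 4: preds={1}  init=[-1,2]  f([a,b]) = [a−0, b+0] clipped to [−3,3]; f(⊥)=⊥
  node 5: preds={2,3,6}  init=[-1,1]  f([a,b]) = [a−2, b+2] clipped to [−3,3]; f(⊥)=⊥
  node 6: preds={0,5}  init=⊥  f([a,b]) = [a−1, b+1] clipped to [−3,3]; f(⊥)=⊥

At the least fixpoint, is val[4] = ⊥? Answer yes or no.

Worklist (10 pops):
  #1 pop 0: in=[0,2] → [-1,3] (was ⊥); enqueue []
  #2 pop 1: in=[0,2] → [0,2] (was ⊥); enqueue []
  #3 pop 2: in=⊥ → [0,2] (no change)
  #4 pop 3: in=[-1,3] → [-2,3] (was ⊥); enqueue []
  #5 pop 4: in=[0,2] → [-1,2] (no change)
  #6 pop 5: in=[-2,3] → [-3,3] (was [-1,1]); enqueue []
  #7 pop 6: in=[-3,3] → [-3,3] (was ⊥); enqueue [1,5]
  #8 pop 1: in=[-3,3] → [-3,3] (was [0,2]); enqueue [4]
  #9 pop 5: in=[-3,3] → [-3,3] (no change)
  #10 pop 4: in=[-3,3] → [-3,3] (was [-1,2]); enqueue []

Fixpoint:
  val[0] = [-1,3]
  val[1] = [-3,3]
  val[2] = [0,2]
  val[3] = [-2,3]
  val[4] = [-3,3]
  val[5] = [-3,3]
  val[6] = [-3,3]

no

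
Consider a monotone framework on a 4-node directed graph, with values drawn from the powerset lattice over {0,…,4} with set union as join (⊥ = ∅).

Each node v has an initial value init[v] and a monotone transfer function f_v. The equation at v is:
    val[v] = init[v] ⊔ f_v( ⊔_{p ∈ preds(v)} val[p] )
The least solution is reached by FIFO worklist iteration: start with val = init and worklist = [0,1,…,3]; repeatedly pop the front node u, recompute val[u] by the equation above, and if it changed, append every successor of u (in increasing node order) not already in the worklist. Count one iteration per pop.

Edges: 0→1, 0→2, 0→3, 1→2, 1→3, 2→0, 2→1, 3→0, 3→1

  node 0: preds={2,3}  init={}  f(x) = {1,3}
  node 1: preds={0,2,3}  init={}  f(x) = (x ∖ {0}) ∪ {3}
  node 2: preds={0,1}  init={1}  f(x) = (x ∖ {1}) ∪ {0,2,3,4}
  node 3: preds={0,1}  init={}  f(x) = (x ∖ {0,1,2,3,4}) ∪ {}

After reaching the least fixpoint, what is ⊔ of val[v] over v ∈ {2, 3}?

{0,1,2,3,4}

Iteration log — 8 steps:
  step 1. node 0  ⊔preds={1}  new={1,3}  old={}  +wl: 
  step 2. node 1  ⊔preds={1,3}  new={1,3}  old={}  +wl: 
  step 3. node 2  ⊔preds={1,3}  new={0,1,2,3,4}  old={1}  +wl: 0,1
  step 4. node 3  ⊔preds={1,3}  new={}  stable
  step 5. node 0  ⊔preds={0,1,2,3,4}  new={1,3}  stable
  step 6. node 1  ⊔preds={0,1,2,3,4}  new={1,2,3,4}  old={1,3}  +wl: 2,3
  step 7. node 2  ⊔preds={1,2,3,4}  new={0,1,2,3,4}  stable
  step 8. node 3  ⊔preds={1,2,3,4}  new={}  stable

Least fixpoint reached:
  node 0: {1,3}
  node 1: {1,2,3,4}
  node 2: {0,1,2,3,4}
  node 3: {}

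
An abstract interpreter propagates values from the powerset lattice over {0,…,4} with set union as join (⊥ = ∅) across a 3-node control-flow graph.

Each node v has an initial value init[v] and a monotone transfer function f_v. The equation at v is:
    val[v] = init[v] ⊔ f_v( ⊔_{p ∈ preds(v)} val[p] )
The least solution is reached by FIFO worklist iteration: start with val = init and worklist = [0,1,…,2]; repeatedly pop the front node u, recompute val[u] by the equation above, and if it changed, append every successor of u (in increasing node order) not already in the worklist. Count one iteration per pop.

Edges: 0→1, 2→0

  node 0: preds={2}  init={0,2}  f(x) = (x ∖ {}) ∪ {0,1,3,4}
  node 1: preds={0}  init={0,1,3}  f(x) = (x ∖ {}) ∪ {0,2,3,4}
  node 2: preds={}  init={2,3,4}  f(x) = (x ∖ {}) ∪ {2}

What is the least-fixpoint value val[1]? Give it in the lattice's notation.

Trace (3 dequeues):
  [1] u=0 | in {2,3,4} | out {0,1,2,3,4} | prev {0,2} | push {}
  [2] u=1 | in {0,1,2,3,4} | out {0,1,2,3,4} | prev {0,1,3} | push {}
  [3] u=2 | in {} | out {2,3,4} | ==

Converged values:
  [0] {0,1,2,3,4}
  [1] {0,1,2,3,4}
  [2] {2,3,4}

{0,1,2,3,4}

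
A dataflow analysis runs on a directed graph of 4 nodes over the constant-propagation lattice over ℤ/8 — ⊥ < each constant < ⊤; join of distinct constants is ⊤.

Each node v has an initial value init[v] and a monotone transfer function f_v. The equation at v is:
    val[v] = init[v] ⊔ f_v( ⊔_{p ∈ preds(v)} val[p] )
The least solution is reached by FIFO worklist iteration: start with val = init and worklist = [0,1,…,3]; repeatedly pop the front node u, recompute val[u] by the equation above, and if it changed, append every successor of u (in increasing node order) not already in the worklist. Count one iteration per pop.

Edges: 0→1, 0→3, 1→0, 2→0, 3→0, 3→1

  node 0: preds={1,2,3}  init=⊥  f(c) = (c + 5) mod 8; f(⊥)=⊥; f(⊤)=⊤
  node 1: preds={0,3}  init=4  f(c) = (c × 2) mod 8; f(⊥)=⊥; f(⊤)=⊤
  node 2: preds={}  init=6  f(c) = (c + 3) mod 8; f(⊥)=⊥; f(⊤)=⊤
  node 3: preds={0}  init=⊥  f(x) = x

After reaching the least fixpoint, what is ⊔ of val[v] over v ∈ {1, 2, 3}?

Worklist (6 pops):
  #1 pop 0: in=⊤ → ⊤ (was ⊥); enqueue []
  #2 pop 1: in=⊤ → ⊤ (was 4); enqueue [0]
  #3 pop 2: in=⊥ → 6 (no change)
  #4 pop 3: in=⊤ → ⊤ (was ⊥); enqueue [1]
  #5 pop 0: in=⊤ → ⊤ (no change)
  #6 pop 1: in=⊤ → ⊤ (no change)

Fixpoint:
  val[0] = ⊤
  val[1] = ⊤
  val[2] = 6
  val[3] = ⊤

⊤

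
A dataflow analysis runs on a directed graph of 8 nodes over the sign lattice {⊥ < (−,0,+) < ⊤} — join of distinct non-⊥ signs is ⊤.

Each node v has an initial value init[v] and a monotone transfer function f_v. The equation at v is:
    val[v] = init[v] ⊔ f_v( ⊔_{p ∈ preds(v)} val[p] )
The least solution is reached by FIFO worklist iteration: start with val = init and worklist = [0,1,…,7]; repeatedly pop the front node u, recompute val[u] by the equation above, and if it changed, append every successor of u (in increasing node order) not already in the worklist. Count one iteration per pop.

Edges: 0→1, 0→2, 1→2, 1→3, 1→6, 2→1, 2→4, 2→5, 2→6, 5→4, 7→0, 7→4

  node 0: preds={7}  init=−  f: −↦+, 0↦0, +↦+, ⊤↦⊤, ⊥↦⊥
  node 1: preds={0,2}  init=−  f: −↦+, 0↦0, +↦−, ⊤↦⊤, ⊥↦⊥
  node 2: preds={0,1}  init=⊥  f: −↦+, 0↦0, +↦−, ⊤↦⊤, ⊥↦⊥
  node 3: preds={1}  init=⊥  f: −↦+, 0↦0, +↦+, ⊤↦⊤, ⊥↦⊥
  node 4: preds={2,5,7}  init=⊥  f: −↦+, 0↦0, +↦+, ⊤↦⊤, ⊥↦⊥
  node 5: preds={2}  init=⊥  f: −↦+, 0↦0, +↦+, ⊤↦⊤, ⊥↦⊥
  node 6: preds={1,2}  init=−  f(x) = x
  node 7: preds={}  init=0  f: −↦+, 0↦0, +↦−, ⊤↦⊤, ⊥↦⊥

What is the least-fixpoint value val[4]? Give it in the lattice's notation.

Trace (10 dequeues):
  [1] u=0 | in 0 | out ⊤ | prev − | push {}
  [2] u=1 | in ⊤ | out ⊤ | prev − | push {}
  [3] u=2 | in ⊤ | out ⊤ | prev ⊥ | push {1}
  [4] u=3 | in ⊤ | out ⊤ | prev ⊥ | push {}
  [5] u=4 | in ⊤ | out ⊤ | prev ⊥ | push {}
  [6] u=5 | in ⊤ | out ⊤ | prev ⊥ | push {4}
  [7] u=6 | in ⊤ | out ⊤ | prev − | push {}
  [8] u=7 | in ⊥ | out 0 | ==
  [9] u=1 | in ⊤ | out ⊤ | ==
  [10] u=4 | in ⊤ | out ⊤ | ==

Converged values:
  [0] ⊤
  [1] ⊤
  [2] ⊤
  [3] ⊤
  [4] ⊤
  [5] ⊤
  [6] ⊤
  [7] 0

⊤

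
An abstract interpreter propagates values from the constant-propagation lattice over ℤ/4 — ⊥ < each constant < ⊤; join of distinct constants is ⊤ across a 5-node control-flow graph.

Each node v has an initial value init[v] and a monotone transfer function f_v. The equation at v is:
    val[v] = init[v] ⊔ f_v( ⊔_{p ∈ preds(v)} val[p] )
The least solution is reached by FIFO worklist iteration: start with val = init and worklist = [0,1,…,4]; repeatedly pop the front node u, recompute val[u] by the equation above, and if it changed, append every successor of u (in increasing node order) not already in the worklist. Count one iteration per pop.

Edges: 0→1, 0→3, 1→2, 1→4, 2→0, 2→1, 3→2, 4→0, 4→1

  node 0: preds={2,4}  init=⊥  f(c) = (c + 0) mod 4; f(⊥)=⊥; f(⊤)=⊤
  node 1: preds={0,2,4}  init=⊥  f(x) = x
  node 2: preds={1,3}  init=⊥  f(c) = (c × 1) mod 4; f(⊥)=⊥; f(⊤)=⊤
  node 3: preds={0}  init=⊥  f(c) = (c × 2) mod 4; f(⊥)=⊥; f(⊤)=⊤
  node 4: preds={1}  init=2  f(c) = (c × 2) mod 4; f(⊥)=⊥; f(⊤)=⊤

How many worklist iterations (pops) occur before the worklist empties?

13

Worklist (13 pops):
  #1 pop 0: in=2 → 2 (was ⊥); enqueue []
  #2 pop 1: in=2 → 2 (was ⊥); enqueue []
  #3 pop 2: in=2 → 2 (was ⊥); enqueue [0,1]
  #4 pop 3: in=2 → 0 (was ⊥); enqueue [2]
  #5 pop 4: in=2 → ⊤ (was 2); enqueue []
  #6 pop 0: in=⊤ → ⊤ (was 2); enqueue [3]
  #7 pop 1: in=⊤ → ⊤ (was 2); enqueue [4]
  #8 pop 2: in=⊤ → ⊤ (was 2); enqueue [0,1]
  #9 pop 3: in=⊤ → ⊤ (was 0); enqueue [2]
  #10 pop 4: in=⊤ → ⊤ (no change)
  #11 pop 0: in=⊤ → ⊤ (no change)
  #12 pop 1: in=⊤ → ⊤ (no change)
  #13 pop 2: in=⊤ → ⊤ (no change)

Fixpoint:
  val[0] = ⊤
  val[1] = ⊤
  val[2] = ⊤
  val[3] = ⊤
  val[4] = ⊤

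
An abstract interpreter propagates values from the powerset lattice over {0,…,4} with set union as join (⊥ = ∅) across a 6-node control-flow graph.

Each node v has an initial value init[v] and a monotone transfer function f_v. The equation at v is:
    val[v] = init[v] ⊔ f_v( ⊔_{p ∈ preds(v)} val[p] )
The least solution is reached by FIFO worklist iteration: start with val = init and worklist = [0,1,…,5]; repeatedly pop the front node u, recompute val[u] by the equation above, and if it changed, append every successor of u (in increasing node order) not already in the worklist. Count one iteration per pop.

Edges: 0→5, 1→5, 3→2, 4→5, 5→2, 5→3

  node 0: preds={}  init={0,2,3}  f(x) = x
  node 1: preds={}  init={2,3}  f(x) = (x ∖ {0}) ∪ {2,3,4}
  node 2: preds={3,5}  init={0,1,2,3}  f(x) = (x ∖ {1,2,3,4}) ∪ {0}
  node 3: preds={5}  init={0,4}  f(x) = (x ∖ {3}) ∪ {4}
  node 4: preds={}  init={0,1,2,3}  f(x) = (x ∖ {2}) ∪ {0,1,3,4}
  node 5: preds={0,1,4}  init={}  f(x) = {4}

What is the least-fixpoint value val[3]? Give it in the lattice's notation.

Worklist (8 pops):
  #1 pop 0: in={} → {0,2,3} (no change)
  #2 pop 1: in={} → {2,3,4} (was {2,3}); enqueue []
  #3 pop 2: in={0,4} → {0,1,2,3} (no change)
  #4 pop 3: in={} → {0,4} (no change)
  #5 pop 4: in={} → {0,1,2,3,4} (was {0,1,2,3}); enqueue []
  #6 pop 5: in={0,1,2,3,4} → {4} (was {}); enqueue [2,3]
  #7 pop 2: in={0,4} → {0,1,2,3} (no change)
  #8 pop 3: in={4} → {0,4} (no change)

Fixpoint:
  val[0] = {0,2,3}
  val[1] = {2,3,4}
  val[2] = {0,1,2,3}
  val[3] = {0,4}
  val[4] = {0,1,2,3,4}
  val[5] = {4}

{0,4}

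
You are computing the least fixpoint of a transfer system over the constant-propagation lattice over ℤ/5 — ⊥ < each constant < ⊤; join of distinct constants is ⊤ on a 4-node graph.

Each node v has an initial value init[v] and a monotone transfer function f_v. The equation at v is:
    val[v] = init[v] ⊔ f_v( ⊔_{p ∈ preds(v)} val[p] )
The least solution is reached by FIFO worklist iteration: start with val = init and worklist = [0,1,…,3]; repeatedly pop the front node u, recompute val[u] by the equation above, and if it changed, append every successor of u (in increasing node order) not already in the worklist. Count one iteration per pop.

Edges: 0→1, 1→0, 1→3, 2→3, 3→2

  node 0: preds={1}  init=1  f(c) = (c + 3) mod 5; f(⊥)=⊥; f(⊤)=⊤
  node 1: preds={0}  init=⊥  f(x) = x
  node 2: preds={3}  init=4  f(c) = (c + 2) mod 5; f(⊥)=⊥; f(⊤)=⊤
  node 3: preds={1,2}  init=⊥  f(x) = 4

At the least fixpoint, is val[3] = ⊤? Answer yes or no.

Trace (9 dequeues):
  [1] u=0 | in ⊥ | out 1 | ==
  [2] u=1 | in 1 | out 1 | prev ⊥ | push {0}
  [3] u=2 | in ⊥ | out 4 | ==
  [4] u=3 | in ⊤ | out 4 | prev ⊥ | push {2}
  [5] u=0 | in 1 | out ⊤ | prev 1 | push {1}
  [6] u=2 | in 4 | out ⊤ | prev 4 | push {3}
  [7] u=1 | in ⊤ | out ⊤ | prev 1 | push {0}
  [8] u=3 | in ⊤ | out 4 | ==
  [9] u=0 | in ⊤ | out ⊤ | ==

Converged values:
  [0] ⊤
  [1] ⊤
  [2] ⊤
  [3] 4

no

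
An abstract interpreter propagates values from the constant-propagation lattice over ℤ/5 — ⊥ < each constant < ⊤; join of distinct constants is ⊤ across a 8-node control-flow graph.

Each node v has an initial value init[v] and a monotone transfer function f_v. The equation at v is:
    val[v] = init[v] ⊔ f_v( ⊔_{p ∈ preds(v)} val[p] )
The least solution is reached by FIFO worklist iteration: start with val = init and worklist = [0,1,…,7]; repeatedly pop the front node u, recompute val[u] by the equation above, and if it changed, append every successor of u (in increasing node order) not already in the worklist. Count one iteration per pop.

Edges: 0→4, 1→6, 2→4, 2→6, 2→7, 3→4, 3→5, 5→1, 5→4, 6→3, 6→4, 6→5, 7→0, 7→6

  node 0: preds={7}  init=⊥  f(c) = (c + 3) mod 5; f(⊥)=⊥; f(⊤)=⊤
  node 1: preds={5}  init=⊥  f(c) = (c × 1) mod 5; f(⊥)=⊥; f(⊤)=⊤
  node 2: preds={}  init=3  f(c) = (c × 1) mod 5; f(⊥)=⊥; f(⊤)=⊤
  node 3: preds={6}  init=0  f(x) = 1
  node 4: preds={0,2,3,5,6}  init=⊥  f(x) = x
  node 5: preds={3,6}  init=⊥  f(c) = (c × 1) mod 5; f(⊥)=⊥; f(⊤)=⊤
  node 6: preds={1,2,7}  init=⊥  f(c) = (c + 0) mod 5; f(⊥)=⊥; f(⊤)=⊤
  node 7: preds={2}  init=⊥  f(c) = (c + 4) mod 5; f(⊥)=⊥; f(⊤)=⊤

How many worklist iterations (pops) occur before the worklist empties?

17

Worklist (17 pops):
  #1 pop 0: in=⊥ → ⊥ (no change)
  #2 pop 1: in=⊥ → ⊥ (no change)
  #3 pop 2: in=⊥ → 3 (no change)
  #4 pop 3: in=⊥ → ⊤ (was 0); enqueue []
  #5 pop 4: in=⊤ → ⊤ (was ⊥); enqueue []
  #6 pop 5: in=⊤ → ⊤ (was ⊥); enqueue [1,4]
  #7 pop 6: in=3 → 3 (was ⊥); enqueue [3,5]
  #8 pop 7: in=3 → 2 (was ⊥); enqueue [0,6]
  #9 pop 1: in=⊤ → ⊤ (was ⊥); enqueue []
  #10 pop 4: in=⊤ → ⊤ (no change)
  #11 pop 3: in=3 → ⊤ (no change)
  #12 pop 5: in=⊤ → ⊤ (no change)
  #13 pop 0: in=2 → 0 (was ⊥); enqueue [4]
  #14 pop 6: in=⊤ → ⊤ (was 3); enqueue [3,5]
  #15 pop 4: in=⊤ → ⊤ (no change)
  #16 pop 3: in=⊤ → ⊤ (no change)
  #17 pop 5: in=⊤ → ⊤ (no change)

Fixpoint:
  val[0] = 0
  val[1] = ⊤
  val[2] = 3
  val[3] = ⊤
  val[4] = ⊤
  val[5] = ⊤
  val[6] = ⊤
  val[7] = 2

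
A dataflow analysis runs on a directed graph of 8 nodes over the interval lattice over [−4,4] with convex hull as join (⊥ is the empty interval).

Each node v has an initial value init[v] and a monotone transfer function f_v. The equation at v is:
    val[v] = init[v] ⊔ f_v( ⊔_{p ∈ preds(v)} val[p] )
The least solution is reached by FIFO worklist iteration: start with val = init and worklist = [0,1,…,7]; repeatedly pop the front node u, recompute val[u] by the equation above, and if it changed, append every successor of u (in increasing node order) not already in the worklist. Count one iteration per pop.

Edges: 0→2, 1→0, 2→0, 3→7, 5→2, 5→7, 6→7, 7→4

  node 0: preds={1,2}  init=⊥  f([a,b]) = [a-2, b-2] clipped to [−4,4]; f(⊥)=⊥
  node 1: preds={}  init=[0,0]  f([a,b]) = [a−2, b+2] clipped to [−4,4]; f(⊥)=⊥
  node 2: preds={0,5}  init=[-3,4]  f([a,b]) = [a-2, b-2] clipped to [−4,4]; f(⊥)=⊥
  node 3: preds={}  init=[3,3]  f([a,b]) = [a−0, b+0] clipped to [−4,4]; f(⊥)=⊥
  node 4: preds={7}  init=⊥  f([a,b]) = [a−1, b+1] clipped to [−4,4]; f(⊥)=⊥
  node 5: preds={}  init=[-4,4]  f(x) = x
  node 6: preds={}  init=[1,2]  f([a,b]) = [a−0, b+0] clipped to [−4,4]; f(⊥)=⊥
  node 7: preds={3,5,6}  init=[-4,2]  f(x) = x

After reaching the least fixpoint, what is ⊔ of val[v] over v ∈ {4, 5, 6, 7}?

Iteration log — 10 steps:
  step 1. node 0  ⊔preds=[-3,4]  new=[-4,2]  old=⊥  +wl: 
  step 2. node 1  ⊔preds=⊥  new=[0,0]  stable
  step 3. node 2  ⊔preds=[-4,4]  new=[-4,4]  old=[-3,4]  +wl: 0
  step 4. node 3  ⊔preds=⊥  new=[3,3]  stable
  step 5. node 4  ⊔preds=[-4,2]  new=[-4,3]  old=⊥  +wl: 
  step 6. node 5  ⊔preds=⊥  new=[-4,4]  stable
  step 7. node 6  ⊔preds=⊥  new=[1,2]  stable
  step 8. node 7  ⊔preds=[-4,4]  new=[-4,4]  old=[-4,2]  +wl: 4
  step 9. node 0  ⊔preds=[-4,4]  new=[-4,2]  stable
  step 10. node 4  ⊔preds=[-4,4]  new=[-4,4]  old=[-4,3]  +wl: 

Least fixpoint reached:
  node 0: [-4,2]
  node 1: [0,0]
  node 2: [-4,4]
  node 3: [3,3]
  node 4: [-4,4]
  node 5: [-4,4]
  node 6: [1,2]
  node 7: [-4,4]

[-4,4]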